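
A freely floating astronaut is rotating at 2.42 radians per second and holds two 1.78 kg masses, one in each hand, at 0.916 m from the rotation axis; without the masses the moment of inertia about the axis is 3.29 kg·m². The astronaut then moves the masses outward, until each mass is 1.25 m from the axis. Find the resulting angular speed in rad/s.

ω₂ ≈ 1.72 rad/s

Angular momentum about the spin axis is conserved since the torque about it is zero.
I₁ = 3.29 + 2(1.78)(0.916)² = 6.277 kg·m²; I₂ = 3.29 + 2(1.78)(1.25)² = 8.852 kg·m².
ω₂ = I₁ω₁ / I₂ = (6.277)(2.42 rad/s) / (8.852) = 1.716 rad/s.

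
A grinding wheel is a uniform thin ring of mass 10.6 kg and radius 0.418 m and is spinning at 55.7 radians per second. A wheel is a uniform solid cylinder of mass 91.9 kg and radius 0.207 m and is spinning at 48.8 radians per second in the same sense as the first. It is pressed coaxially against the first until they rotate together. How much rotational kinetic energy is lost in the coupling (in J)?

ΔKE lost ≈ 22.7 J

The coupling torques are internal; angular momentum about the shared axis is conserved.
Moments of inertia: I_A = (10.6)(0.418)² = 1.852 kg·m²; I_B = ½(91.9)(0.207)² = 1.969 kg·m².
Taking A's sense as positive: L = (1.852)(55.7) + (1.969)(48.8) = 199.2 kg·m²·rad/s.
Combined I = 1.852 + 1.969 = 3.821 kg·m².
ω_f = L / I = 199.2 / 3.821 = 52.14 rad/s.
KE_i = ½ΣIω² = 5217 J; KE_f = ½(3.821)(52.14)² = 5195 J.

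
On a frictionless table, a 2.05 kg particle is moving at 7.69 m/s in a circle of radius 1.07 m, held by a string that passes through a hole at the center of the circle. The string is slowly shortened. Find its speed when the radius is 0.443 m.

v₂ ≈ 18.6 m/s

Central (radial) force ⇒ zero torque about the center ⇒ m v r is constant.
v₂ = v₁ r₁ / r₂ = (7.69)(1.07) / (0.443) = 18.57 m/s.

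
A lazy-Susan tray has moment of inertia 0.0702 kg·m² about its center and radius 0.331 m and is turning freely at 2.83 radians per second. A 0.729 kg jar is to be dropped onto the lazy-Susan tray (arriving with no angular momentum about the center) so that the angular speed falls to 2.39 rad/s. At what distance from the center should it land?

r ≈ 0.133 m

The added mass arrives with no angular momentum about the center, and any external torque about the center is negligible, so the system's angular momentum is conserved.
I_p ω_i = (I_p + m r²) ω_f ⇒ m r² = I_p(ω_i/ω_f − 1) = 0.07020(2.83/2.39 − 1) = 0.01292 kg·m².
r = √(0.01292/0.729) = 0.1331 m.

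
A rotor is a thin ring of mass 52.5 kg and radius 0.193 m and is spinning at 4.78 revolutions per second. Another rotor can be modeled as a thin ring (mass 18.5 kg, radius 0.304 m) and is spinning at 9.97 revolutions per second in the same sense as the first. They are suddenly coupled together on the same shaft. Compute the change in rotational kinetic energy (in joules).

ΔKE ≈ -485 J

The coupling torques are internal; angular momentum about the shared axis is conserved.
Moments of inertia: I_A = (52.5)(0.193)² = 1.956 kg·m²; I_B = (18.5)(0.304)² = 1.710 kg·m².
Taking A's sense as positive: L = (1.956)(4.78) + (1.710)(9.97) = 26.39 kg·m²·rev/s.
Combined I = 1.956 + 1.710 = 3.665 kg·m².
ω_f = L / I = 26.39 / 3.665 = 7.201 rev/s.
KE_i = ½ΣIω² = 4237 J; KE_f = ½(3.665)(45.24)² = 3752 J.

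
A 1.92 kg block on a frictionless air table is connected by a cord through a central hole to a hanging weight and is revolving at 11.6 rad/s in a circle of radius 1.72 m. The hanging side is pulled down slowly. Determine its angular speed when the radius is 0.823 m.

No torque about the axis ⇒ m r₁² ω₁ = m r₂² ω₂.
ω₂ = ω₁ (r₁/r₂)² = (11.6)(1.72/0.823)² = 50.67 rad/s.

ω₂ ≈ 50.7 rad/s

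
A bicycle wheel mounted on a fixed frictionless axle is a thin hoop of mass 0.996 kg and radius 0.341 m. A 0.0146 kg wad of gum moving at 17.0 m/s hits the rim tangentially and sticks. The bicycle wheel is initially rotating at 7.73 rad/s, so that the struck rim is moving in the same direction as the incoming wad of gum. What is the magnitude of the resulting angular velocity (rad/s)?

About the axle the impulsive forces during the collision are internal, so angular momentum about that axis is conserved.
I_p = (0.996)(0.341)² = 0.1158 kg·m². Taking the sense of the wad of gum's angular momentum as positive, L_{wad} = m v R = (0.0146)(17.0)(0.341) = 0.08464 kg·m²/s.
L_i = +I_p ω_p + m v R = +(0.1158)(7.73) + 0.08464 = 0.9799 kg·m²/s.
After sticking, I_f = I_p + m R² = 0.1158 + (0.0146)(0.341)² = 0.1175 kg·m².
ω_f = L_i / I_f = 0.9799 / 0.1175 = 8.339 rad/s.

|ω_f| ≈ 8.34 rad/s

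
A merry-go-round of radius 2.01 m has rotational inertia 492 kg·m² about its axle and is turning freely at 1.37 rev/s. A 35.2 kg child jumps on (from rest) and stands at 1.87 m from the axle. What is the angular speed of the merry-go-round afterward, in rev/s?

The added mass arrives with no angular momentum about the axle, and any external torque about the axle is negligible, so the system's angular momentum is conserved.
Added inertia Σmr² = (35.2)(1.87)² = 123.1 kg·m²; I_f = 492.0 + 123.1 = 615.1 kg·m².
ω_f = I_p ω_i / I_f = (492.0)(1.37) / 615.1 = 1.096 rev/s.

ω_f ≈ 1.10 rev/s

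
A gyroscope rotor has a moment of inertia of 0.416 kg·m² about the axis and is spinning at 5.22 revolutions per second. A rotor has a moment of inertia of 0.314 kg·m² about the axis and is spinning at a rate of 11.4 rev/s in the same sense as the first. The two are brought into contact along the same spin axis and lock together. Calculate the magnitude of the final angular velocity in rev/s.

|ω_f| ≈ 7.88 rev/s

No external torque acts about the common axis, so total angular momentum is conserved.
Taking A's sense as positive: L = (0.4160)(5.22) + (0.3140)(11.4) = 5.751 kg·m²·rev/s.
Combined I = 0.4160 + 0.3140 = 0.7300 kg·m².
ω_f = L / I = 5.751 / 0.7300 = 7.878 rev/s.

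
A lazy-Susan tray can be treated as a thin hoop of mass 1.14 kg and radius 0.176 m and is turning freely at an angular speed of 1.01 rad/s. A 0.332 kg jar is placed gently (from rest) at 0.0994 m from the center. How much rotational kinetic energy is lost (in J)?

energy lost ≈ 0.00153 J

The added mass arrives with no angular momentum about the center, and any external torque about the center is negligible, so the system's angular momentum is conserved.
I_p = (1.14)(0.176)² = 0.03531 kg·m².
Added inertia Σmr² = (0.332)(0.0994)² = 0.003280 kg·m²; I_f = 0.03531 + 0.003280 = 0.03859 kg·m².
ω_f = I_p ω_i / I_f = (0.03531)(1.01) / 0.03859 = 0.9242 rad/s.
KE_i = ½(0.03531)(1.010 rad/s)² = 0.01801 J; KE_f = ½(0.03859)(0.9242)² = 0.01648 J.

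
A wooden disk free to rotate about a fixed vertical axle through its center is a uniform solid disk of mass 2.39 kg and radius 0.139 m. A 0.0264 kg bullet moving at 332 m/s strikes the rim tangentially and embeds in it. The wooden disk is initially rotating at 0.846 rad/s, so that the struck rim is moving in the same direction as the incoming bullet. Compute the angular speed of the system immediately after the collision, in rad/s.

About the axle the impulsive forces during the collision are internal, so angular momentum about that axis is conserved.
I_p = ½(2.39)(0.139)² = 0.02309 kg·m². Taking the sense of the bullet's angular momentum as positive, L_{bullet} = m v R = (0.0264)(332)(0.139) = 1.218 kg·m²/s.
L_i = +I_p ω_p + m v R = +(0.02309)(0.846) + 1.218 = 1.238 kg·m²/s.
After sticking, I_f = I_p + m R² = 0.02309 + (0.0264)(0.139)² = 0.02360 kg·m².
ω_f = L_i / I_f = 1.238 / 0.02360 = 52.45 rad/s.

|ω_f| ≈ 52.5 rad/s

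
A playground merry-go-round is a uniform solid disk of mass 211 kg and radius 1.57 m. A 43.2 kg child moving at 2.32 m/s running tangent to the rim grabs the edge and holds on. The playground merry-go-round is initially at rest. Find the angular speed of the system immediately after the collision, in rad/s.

|ω_f| ≈ 0.429 rad/s

The axle reaction passes through the axle and exerts no torque about it; angular momentum about the axle is conserved through the impact.
I_p = ½(211)(1.57)² = 260.0 kg·m². Taking the sense of the child's angular momentum as positive, L_{child} = m v R = (43.2)(2.32)(1.57) = 157.4 kg·m²/s.
L_i = 0 + 157.4 = 157.4 kg·m²/s.
After sticking, I_f = I_p + m R² = 260.0 + (43.2)(1.57)² = 366.5 kg·m².
ω_f = L_i / I_f = 157.4 / 366.5 = 0.4293 rad/s.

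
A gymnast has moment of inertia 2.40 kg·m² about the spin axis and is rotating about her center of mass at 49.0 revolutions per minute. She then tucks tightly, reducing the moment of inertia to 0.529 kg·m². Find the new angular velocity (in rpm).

ω₂ ≈ 222 rpm

Angular momentum about the spin axis is conserved since the torque about it is zero.
ω₂ = I₁ω₁ / I₂ = (2.400)(49.0 rpm) / (0.5290) = 222.3 rpm.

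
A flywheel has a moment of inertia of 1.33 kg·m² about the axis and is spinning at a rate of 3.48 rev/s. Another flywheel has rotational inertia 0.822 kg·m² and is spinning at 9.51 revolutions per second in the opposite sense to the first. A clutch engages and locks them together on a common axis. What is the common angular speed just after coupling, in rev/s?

The coupling torques are internal; angular momentum about the shared axis is conserved.
Taking A's sense as positive: L = (1.330)(3.48) − (0.8220)(9.51) = -3.189 kg·m²·rev/s.
Combined I = 1.330 + 0.8220 = 2.152 kg·m².
ω_f = L / I = -3.189 / 2.152 = -1.482 rev/s.

|ω_f| ≈ 1.48 rev/s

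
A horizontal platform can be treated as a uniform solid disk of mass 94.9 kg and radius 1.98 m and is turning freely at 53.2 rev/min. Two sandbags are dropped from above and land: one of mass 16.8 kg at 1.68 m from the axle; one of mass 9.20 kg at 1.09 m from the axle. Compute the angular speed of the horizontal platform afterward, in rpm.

ω_f ≈ 40.5 rpm

The added mass arrives with no angular momentum about the axle, and any external torque about the axle is negligible, so the system's angular momentum is conserved.
I_p = ½(94.9)(1.98)² = 186.0 kg·m².
Added inertia Σmr² = (16.8)(1.68)² + (9.20)(1.09)² = 58.35 kg·m²; I_f = 186.0 + 58.35 = 244.4 kg·m².
ω_f = I_p ω_i / I_f = (186.0)(53.2) / 244.4 = 40.50 rpm.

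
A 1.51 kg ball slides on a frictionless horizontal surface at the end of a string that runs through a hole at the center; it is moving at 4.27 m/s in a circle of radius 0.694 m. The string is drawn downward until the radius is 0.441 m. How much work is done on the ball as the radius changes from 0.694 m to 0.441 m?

W ≈ 20.3 J

The only horizontal force on the mass is along the cord (radial), so it exerts no torque about the hole and angular momentum m v r is conserved.
v₂ = v₁ r₁ / r₂ = (4.27)(0.694) / (0.441) = 6.720 m/s.
W = ΔKE = ½m(v₂² − v₁²) = 20.33 J.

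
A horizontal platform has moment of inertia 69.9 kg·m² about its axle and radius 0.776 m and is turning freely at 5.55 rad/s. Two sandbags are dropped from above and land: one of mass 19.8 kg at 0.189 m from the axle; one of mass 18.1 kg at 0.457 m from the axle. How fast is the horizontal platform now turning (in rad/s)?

The added mass arrives with no angular momentum about the axle, and any external torque about the axle is negligible, so the system's angular momentum is conserved.
Added inertia Σmr² = (19.8)(0.189)² + (18.1)(0.457)² = 4.487 kg·m²; I_f = 69.90 + 4.487 = 74.39 kg·m².
ω_f = I_p ω_i / I_f = (69.90)(5.55) / 74.39 = 5.215 rad/s.

ω_f ≈ 5.22 rad/s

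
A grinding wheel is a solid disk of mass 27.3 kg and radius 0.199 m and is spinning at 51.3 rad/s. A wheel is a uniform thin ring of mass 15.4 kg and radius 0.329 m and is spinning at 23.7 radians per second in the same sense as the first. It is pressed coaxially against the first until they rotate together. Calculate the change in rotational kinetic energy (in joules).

ΔKE ≈ -155 J

The coupling torques are internal; angular momentum about the shared axis is conserved.
Moments of inertia: I_A = ½(27.3)(0.199)² = 0.5406 kg·m²; I_B = (15.4)(0.329)² = 1.667 kg·m².
Taking A's sense as positive: L = (0.5406)(51.3) + (1.667)(23.7) = 67.24 kg·m²·rad/s.
Combined I = 0.5406 + 1.667 = 2.207 kg·m².
ω_f = L / I = 67.24 / 2.207 = 30.46 rad/s.
KE_i = ½ΣIω² = 1179 J; KE_f = ½(2.207)(30.46)² = 1024 J.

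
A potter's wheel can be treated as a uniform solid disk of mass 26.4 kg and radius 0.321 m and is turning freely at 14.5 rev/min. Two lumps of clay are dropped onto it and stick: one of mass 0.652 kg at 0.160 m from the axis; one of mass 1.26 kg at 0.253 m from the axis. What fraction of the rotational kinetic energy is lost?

fraction ≈ 0.0668

The added mass arrives with no angular momentum about the axis, and any external torque about the axis is negligible, so the system's angular momentum is conserved.
I_p = ½(26.4)(0.321)² = 1.360 kg·m².
Added inertia Σmr² = (0.652)(0.160)² + (1.26)(0.253)² = 0.09734 kg·m²; I_f = 1.360 + 0.09734 = 1.457 kg·m².
ω_f = I_p ω_i / I_f = (1.360)(14.5) / 1.457 = 13.53 rpm.
KE_i = ½(1.360)(1.518 rad/s)² = 1.568 J; KE_f = ½(1.457)(1.417)² = 1.463 J.
Fraction lost = 0.06679.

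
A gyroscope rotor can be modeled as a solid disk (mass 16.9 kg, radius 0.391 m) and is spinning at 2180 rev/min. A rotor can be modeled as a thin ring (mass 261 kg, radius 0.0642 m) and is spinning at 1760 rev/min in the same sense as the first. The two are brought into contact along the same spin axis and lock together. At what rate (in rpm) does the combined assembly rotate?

No external torque acts about the common axis, so total angular momentum is conserved.
Moments of inertia: I_A = ½(16.9)(0.391)² = 1.292 kg·m²; I_B = (261)(0.0642)² = 1.076 kg·m².
Taking A's sense as positive: L = (1.292)(2180) + (1.076)(1760) = 4710 kg·m²·rpm.
Combined I = 1.292 + 1.076 = 2.368 kg·m².
ω_f = L / I = 4710 / 2.368 = 1989 rpm.

|ω_f| ≈ 1990 rpm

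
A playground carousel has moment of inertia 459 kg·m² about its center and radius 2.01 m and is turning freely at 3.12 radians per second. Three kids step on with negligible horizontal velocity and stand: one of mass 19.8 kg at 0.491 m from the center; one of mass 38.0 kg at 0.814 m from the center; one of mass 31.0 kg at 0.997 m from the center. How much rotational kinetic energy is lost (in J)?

No external torque acts about the center; L_before = L_after.
Added inertia Σmr² = (19.8)(0.491)² + (38.0)(0.814)² + (31.0)(0.997)² = 60.77 kg·m²; I_f = 459.0 + 60.77 = 519.8 kg·m².
ω_f = I_p ω_i / I_f = (459.0)(3.12) / 519.8 = 2.755 rad/s.
KE_i = ½(459.0)(3.120 rad/s)² = 2234 J; KE_f = ½(519.8)(2.755)² = 1973 J.

energy lost ≈ 261 J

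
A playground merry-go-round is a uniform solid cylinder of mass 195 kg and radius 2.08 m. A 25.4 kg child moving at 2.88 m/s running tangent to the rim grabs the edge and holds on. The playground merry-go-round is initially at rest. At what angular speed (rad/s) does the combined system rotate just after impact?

|ω_f| ≈ 0.286 rad/s

About the axle the impulsive forces during the collision are internal, so angular momentum about that axis is conserved.
I_p = ½(195)(2.08)² = 421.8 kg·m². Taking the sense of the child's angular momentum as positive, L_{child} = m v R = (25.4)(2.88)(2.08) = 152.2 kg·m²/s.
L_i = 0 + 152.2 = 152.2 kg·m²/s.
After sticking, I_f = I_p + m R² = 421.8 + (25.4)(2.08)² = 531.7 kg·m².
ω_f = L_i / I_f = 152.2 / 531.7 = 0.2862 rad/s.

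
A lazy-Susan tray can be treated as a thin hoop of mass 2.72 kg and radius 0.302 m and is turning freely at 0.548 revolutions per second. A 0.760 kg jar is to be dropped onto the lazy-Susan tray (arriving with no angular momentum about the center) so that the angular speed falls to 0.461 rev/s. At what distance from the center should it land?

The added mass arrives with no angular momentum about the center, and any external torque about the center is negligible, so the system's angular momentum is conserved.
I_p = (2.72)(0.302)² = 0.2481 kg·m².
I_p ω_i = (I_p + m r²) ω_f ⇒ m r² = I_p(ω_i/ω_f − 1) = 0.2481(0.548/0.461 − 1) = 0.04682 kg·m².
r = √(0.04682/0.760) = 0.2482 m.

r ≈ 0.248 m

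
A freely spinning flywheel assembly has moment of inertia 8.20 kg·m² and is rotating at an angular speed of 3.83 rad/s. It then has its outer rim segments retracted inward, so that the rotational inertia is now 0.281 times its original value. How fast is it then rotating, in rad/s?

ω₂ ≈ 13.6 rad/s

No external torque acts about the spin axis, so angular momentum is conserved.
I₂ = 0.281 × 8.20 = 2.304 kg·m².
ω₂ = I₁ω₁ / I₂ = (8.200)(3.83 rad/s) / (2.304) = 13.63 rad/s.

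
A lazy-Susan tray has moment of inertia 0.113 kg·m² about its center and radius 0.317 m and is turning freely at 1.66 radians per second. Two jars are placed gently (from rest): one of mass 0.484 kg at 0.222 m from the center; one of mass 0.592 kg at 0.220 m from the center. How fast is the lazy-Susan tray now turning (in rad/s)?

No external torque acts about the center; L_before = L_after.
Added inertia Σmr² = (0.484)(0.222)² + (0.592)(0.220)² = 0.05251 kg·m²; I_f = 0.1130 + 0.05251 = 0.1655 kg·m².
ω_f = I_p ω_i / I_f = (0.1130)(1.66) / 0.1655 = 1.133 rad/s.

ω_f ≈ 1.13 rad/s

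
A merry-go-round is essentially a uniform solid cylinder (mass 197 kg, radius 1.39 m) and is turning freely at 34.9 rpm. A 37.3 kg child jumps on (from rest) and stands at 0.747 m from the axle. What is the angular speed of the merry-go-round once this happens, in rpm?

No external torque acts about the axle; L_before = L_after.
I_p = ½(197)(1.39)² = 190.3 kg·m².
Added inertia Σmr² = (37.3)(0.747)² = 20.81 kg·m²; I_f = 190.3 + 20.81 = 211.1 kg·m².
ω_f = I_p ω_i / I_f = (190.3)(34.9) / 211.1 = 31.46 rpm.

ω_f ≈ 31.5 rpm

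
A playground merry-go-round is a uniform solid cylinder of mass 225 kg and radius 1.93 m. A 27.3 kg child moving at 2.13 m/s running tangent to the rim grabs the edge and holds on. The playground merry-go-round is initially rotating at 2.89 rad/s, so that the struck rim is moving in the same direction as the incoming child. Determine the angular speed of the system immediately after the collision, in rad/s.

The axle reaction passes through the axle and exerts no torque about it; angular momentum about the axle is conserved through the impact.
I_p = ½(225)(1.93)² = 419.1 kg·m². Taking the sense of the child's angular momentum as positive, L_{child} = m v R = (27.3)(2.13)(1.93) = 112.2 kg·m²/s.
L_i = +I_p ω_p + m v R = +(419.1)(2.89) + 112.2 = 1323 kg·m²/s.
After sticking, I_f = I_p + m R² = 419.1 + (27.3)(1.93)² = 520.7 kg·m².
ω_f = L_i / I_f = 1323 / 520.7 = 2.541 rad/s.

|ω_f| ≈ 2.54 rad/s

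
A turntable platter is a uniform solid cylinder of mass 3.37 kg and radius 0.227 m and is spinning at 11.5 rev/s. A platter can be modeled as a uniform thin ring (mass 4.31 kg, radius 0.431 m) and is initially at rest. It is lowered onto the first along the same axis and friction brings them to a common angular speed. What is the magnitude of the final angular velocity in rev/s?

No external torque acts about the common axis, so total angular momentum is conserved.
Moments of inertia: I_A = ½(3.37)(0.227)² = 0.08683 kg·m²; I_B = (4.31)(0.431)² = 0.8006 kg·m².
Taking A's sense as positive: L = (0.08683)(11.5) = 0.9985 kg·m²·rev/s.
Combined I = 0.08683 + 0.8006 = 0.8875 kg·m².
ω_f = L / I = 0.9985 / 0.8875 = 1.125 rev/s.

|ω_f| ≈ 1.13 rev/s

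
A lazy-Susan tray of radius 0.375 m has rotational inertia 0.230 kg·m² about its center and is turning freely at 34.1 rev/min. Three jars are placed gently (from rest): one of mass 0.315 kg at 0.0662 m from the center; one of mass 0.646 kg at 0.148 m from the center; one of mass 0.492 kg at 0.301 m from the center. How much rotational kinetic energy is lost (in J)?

No external torque acts about the center; L_before = L_after.
Added inertia Σmr² = (0.315)(0.0662)² + (0.646)(0.148)² + (0.492)(0.301)² = 0.06011 kg·m²; I_f = 0.2300 + 0.06011 = 0.2901 kg·m².
ω_f = I_p ω_i / I_f = (0.2300)(34.1) / 0.2901 = 27.03 rpm.
KE_i = ½(0.2300)(3.571 rad/s)² = 1.466 J; KE_f = ½(0.2901)(2.831)² = 1.163 J.

energy lost ≈ 0.304 J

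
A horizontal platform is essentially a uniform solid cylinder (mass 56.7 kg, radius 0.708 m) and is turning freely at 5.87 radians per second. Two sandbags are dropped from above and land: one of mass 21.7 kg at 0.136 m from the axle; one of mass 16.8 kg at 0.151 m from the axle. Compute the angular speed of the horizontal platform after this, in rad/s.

The added mass arrives with no angular momentum about the axle, and any external torque about the axle is negligible, so the system's angular momentum is conserved.
I_p = ½(56.7)(0.708)² = 14.21 kg·m².
Added inertia Σmr² = (21.7)(0.136)² + (16.8)(0.151)² = 0.7844 kg·m²; I_f = 14.21 + 0.7844 = 15.00 kg·m².
ω_f = I_p ω_i / I_f = (14.21)(5.87) / 15.00 = 5.563 rad/s.

ω_f ≈ 5.56 rad/s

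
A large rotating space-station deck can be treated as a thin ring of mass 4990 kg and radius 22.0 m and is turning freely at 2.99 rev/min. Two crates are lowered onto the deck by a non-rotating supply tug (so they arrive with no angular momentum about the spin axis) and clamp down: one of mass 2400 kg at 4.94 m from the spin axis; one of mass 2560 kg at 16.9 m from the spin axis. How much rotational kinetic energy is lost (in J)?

No external torque acts about the spin axis; L_before = L_after.
I_p = (4990)(22.0)² = 2.415e+06 kg·m².
Added inertia Σmr² = (2400)(4.94)² + (2560)(16.9)² = 7.897e+05 kg·m²; I_f = 2.415e+06 + 7.897e+05 = 3.205e+06 kg·m².
ω_f = I_p ω_i / I_f = (2.415e+06)(2.99) / 3.205e+06 = 2.253 rpm.
KE_i = ½(2.415e+06)(0.3131 rad/s)² = 1.184e+05 J; KE_f = ½(3.205e+06)(0.2360)² = 89220 J.

energy lost ≈ 29200 J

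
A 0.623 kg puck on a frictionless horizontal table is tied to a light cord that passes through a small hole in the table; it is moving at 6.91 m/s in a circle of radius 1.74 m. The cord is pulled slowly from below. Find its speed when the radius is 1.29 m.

v₂ ≈ 9.32 m/s

The only horizontal force on the mass is along the cord (radial), so it exerts no torque about the hole and angular momentum m v r is conserved.
v₂ = v₁ r₁ / r₂ = (6.91)(1.74) / (1.29) = 9.320 m/s.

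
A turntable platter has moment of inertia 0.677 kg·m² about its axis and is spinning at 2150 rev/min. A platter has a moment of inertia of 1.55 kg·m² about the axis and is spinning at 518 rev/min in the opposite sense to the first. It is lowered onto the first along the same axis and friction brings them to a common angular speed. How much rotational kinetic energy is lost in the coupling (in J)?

No external torque acts about the common axis, so total angular momentum is conserved.
Taking A's sense as positive: L = (0.6770)(2150) − (1.550)(518) = 652.7 kg·m²·rpm.
Combined I = 0.6770 + 1.550 = 2.227 kg·m².
ω_f = L / I = 652.7 / 2.227 = 293.1 rpm.
KE_i = ½ΣIω² = 19440 J; KE_f = ½(2.227)(30.69)² = 1049 J.

ΔKE lost ≈ 18400 J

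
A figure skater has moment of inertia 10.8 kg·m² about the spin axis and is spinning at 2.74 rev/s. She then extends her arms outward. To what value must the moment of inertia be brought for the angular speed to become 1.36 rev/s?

I₂ ≈ 21.8 kg·m²

No external torque acts about the spin axis, so angular momentum is conserved.
I₂ = I₁ω₁ / ω₂ = (10.8)(2.74) / (1.36) = 21.76 kg·m².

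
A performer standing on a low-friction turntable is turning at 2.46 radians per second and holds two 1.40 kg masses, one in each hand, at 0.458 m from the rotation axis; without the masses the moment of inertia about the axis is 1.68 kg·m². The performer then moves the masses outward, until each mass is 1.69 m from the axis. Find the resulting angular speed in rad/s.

ω₂ ≈ 0.576 rad/s

Angular momentum about the spin axis is conserved since the torque about it is zero.
I₁ = 1.68 + 2(1.40)(0.458)² = 2.267 kg·m²; I₂ = 1.68 + 2(1.40)(1.69)² = 9.677 kg·m².
ω₂ = I₁ω₁ / I₂ = (2.267)(2.46 rad/s) / (9.677) = 0.5764 rad/s.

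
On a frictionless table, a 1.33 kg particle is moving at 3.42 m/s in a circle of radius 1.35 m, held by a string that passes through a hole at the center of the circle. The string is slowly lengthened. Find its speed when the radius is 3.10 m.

Central (radial) force ⇒ zero torque about the center ⇒ m v r is constant.
v₂ = v₁ r₁ / r₂ = (3.42)(1.35) / (3.10) = 1.489 m/s.

v₂ ≈ 1.49 m/s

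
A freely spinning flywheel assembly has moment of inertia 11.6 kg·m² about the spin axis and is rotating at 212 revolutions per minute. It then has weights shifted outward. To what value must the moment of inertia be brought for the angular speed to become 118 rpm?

With no external torque about the axis, L is conserved: I₁ω₁ = I₂ω₂.
I₂ = I₁ω₁ / ω₂ = (11.6)(212) / (118) = 20.84 kg·m².

I₂ ≈ 20.8 kg·m²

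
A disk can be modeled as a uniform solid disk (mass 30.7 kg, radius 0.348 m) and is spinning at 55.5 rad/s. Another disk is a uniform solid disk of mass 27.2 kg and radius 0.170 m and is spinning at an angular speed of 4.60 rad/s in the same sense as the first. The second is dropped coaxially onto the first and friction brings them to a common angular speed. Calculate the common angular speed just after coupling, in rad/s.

No external torque acts about the common axis, so total angular momentum is conserved.
Moments of inertia: I_A = ½(30.7)(0.348)² = 1.859 kg·m²; I_B = ½(27.2)(0.170)² = 0.3930 kg·m².
Taking A's sense as positive: L = (1.859)(55.5) + (0.3930)(4.60) = 105.0 kg·m²·rad/s.
Combined I = 1.859 + 0.3930 = 2.252 kg·m².
ω_f = L / I = 105.0 / 2.252 = 46.62 rad/s.

|ω_f| ≈ 46.6 rad/s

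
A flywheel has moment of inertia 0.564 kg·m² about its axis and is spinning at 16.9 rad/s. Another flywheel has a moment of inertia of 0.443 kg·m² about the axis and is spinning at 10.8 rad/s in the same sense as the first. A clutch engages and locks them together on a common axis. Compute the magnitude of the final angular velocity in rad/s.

The coupling torques are internal; angular momentum about the shared axis is conserved.
Taking A's sense as positive: L = (0.5640)(16.9) + (0.4430)(10.8) = 14.32 kg·m²·rad/s.
Combined I = 0.5640 + 0.4430 = 1.007 kg·m².
ω_f = L / I = 14.32 / 1.007 = 14.22 rad/s.

|ω_f| ≈ 14.2 rad/s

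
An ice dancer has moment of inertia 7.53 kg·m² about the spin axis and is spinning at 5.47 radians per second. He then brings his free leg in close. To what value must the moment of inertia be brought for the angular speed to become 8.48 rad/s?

I₂ ≈ 4.86 kg·m²

With no external torque about the axis, L is conserved: I₁ω₁ = I₂ω₂.
I₂ = I₁ω₁ / ω₂ = (7.53)(5.47) / (8.48) = 4.857 kg·m².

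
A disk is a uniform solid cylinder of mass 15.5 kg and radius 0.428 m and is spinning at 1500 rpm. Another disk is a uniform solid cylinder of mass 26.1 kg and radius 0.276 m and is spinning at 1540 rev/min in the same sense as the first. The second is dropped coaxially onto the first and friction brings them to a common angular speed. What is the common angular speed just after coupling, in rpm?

No external torque acts about the common axis, so total angular momentum is conserved.
Moments of inertia: I_A = ½(15.5)(0.428)² = 1.420 kg·m²; I_B = ½(26.1)(0.276)² = 0.9941 kg·m².
Taking A's sense as positive: L = (1.420)(1500) + (0.9941)(1540) = 3660 kg·m²·rpm.
Combined I = 1.420 + 0.9941 = 2.414 kg·m².
ω_f = L / I = 3660 / 2.414 = 1516 rpm.

|ω_f| ≈ 1520 rpm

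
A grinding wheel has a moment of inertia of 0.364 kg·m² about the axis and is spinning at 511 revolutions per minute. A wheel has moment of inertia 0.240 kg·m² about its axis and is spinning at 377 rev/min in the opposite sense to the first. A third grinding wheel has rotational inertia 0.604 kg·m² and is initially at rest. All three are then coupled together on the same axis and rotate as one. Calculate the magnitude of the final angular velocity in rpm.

The coupling torques are internal; angular momentum about the shared axis is conserved.
Taking A's sense as positive: L = (0.3640)(511) − (0.2400)(377) = 95.52 kg·m²·rpm.
Combined I = 0.3640 + 0.2400 + 0.6040 = 1.208 kg·m².
ω_f = L / I = 95.52 / 1.208 = 79.08 rpm.

|ω_f| ≈ 79.1 rpm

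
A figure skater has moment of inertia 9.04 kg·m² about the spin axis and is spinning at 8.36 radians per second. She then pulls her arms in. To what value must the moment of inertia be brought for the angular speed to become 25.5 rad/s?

I₂ ≈ 2.96 kg·m²

Angular momentum about the spin axis is conserved since the torque about it is zero.
I₂ = I₁ω₁ / ω₂ = (9.04)(8.36) / (25.5) = 2.964 kg·m².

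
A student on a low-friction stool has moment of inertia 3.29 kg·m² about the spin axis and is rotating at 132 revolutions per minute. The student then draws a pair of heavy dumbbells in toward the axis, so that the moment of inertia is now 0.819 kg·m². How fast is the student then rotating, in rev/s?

Angular momentum about the spin axis is conserved since the torque about it is zero.
ω₂ = I₁ω₁ / I₂ = (3.290)(132 rpm) / (0.8190) = 530.3 rpm = 8.838 rev/s.

ω₂ ≈ 8.84 rev/s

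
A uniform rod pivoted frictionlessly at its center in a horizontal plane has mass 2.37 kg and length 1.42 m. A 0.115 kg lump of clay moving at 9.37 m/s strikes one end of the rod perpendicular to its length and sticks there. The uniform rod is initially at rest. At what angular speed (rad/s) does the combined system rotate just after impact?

|ω_f| ≈ 1.68 rad/s

The axle reaction passes through the pivot and exerts no torque about it; angular momentum about the pivot is conserved through the impact.
I_p = (1/12)(2.37)(1.42)² = 0.3982 kg·m². Taking the sense of the lump of clay's angular momentum as positive, L_{lump} = m v R = (0.115)(9.37)(1.42/2) = 0.7651 kg·m²/s.
L_i = 0 + 0.7651 = 0.7651 kg·m²/s.
After sticking, I_f = I_p + m R² = 0.3982 + (0.115)(1.42/2)² = 0.4562 kg·m².
ω_f = L_i / I_f = 0.7651 / 0.4562 = 1.677 rad/s.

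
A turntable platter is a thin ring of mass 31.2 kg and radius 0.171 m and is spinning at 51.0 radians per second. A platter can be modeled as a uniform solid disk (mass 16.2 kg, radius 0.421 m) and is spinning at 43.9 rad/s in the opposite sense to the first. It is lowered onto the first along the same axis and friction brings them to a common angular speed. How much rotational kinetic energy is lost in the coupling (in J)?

The coupling torques are internal; angular momentum about the shared axis is conserved.
Moments of inertia: I_A = (31.2)(0.171)² = 0.9123 kg·m²; I_B = ½(16.2)(0.421)² = 1.436 kg·m².
Taking A's sense as positive: L = (0.9123)(51.0) − (1.436)(43.9) = -16.50 kg·m²·rad/s.
Combined I = 0.9123 + 1.436 = 2.348 kg·m².
ω_f = L / I = -16.50 / 2.348 = -7.026 rad/s.
KE_i = ½ΣIω² = 2570 J; KE_f = ½(2.348)(7.026)² = 57.95 J.

ΔKE lost ≈ 2510 J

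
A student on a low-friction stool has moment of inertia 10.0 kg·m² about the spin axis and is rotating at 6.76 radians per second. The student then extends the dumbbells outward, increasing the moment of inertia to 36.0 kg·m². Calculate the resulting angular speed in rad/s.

ω₂ ≈ 1.88 rad/s

With no external torque about the axis, L is conserved: I₁ω₁ = I₂ω₂.
ω₂ = I₁ω₁ / I₂ = (10.00)(6.76 rad/s) / (36.00) = 1.878 rad/s.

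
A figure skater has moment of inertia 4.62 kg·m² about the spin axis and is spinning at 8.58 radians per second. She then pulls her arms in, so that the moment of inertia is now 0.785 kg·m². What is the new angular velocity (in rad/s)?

ω₂ ≈ 50.5 rad/s

With no external torque about the axis, L is conserved: I₁ω₁ = I₂ω₂.
ω₂ = I₁ω₁ / I₂ = (4.620)(8.58 rad/s) / (0.7850) = 50.50 rad/s.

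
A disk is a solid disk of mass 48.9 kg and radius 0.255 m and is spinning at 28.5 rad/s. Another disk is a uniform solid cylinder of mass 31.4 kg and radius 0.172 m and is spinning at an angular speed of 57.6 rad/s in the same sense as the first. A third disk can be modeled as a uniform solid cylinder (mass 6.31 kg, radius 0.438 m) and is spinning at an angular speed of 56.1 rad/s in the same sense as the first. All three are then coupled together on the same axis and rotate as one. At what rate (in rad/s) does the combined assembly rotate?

|ω_f| ≈ 39.9 rad/s

No external torque acts about the common axis, so total angular momentum is conserved.
Moments of inertia: I_A = ½(48.9)(0.255)² = 1.590 kg·m²; I_B = ½(31.4)(0.172)² = 0.4645 kg·m²; I_C = ½(6.31)(0.438)² = 0.6053 kg·m².
Taking A's sense as positive: L = (1.590)(28.5) + (0.4645)(57.6) + (0.6053)(56.1) = 106.0 kg·m²·rad/s.
Combined I = 1.590 + 0.4645 + 0.6053 = 2.660 kg·m².
ω_f = L / I = 106.0 / 2.660 = 39.86 rad/s.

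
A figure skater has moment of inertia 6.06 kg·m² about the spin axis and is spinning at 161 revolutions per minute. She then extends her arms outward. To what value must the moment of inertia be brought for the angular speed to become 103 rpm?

Angular momentum about the spin axis is conserved since the torque about it is zero.
I₂ = I₁ω₁ / ω₂ = (6.06)(161) / (103) = 9.472 kg·m².

I₂ ≈ 9.47 kg·m²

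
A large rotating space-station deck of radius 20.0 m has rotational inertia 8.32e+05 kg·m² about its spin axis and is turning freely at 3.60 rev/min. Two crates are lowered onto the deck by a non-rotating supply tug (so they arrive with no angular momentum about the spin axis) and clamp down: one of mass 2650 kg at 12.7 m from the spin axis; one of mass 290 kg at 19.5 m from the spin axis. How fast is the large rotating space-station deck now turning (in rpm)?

ω_f ≈ 2.19 rpm

The added mass arrives with no angular momentum about the spin axis, and any external torque about the spin axis is negligible, so the system's angular momentum is conserved.
Added inertia Σmr² = (2650)(12.7)² + (290)(19.5)² = 5.377e+05 kg·m²; I_f = 8.320e+05 + 5.377e+05 = 1.370e+06 kg·m².
ω_f = I_p ω_i / I_f = (8.320e+05)(3.60) / 1.370e+06 = 2.187 rpm.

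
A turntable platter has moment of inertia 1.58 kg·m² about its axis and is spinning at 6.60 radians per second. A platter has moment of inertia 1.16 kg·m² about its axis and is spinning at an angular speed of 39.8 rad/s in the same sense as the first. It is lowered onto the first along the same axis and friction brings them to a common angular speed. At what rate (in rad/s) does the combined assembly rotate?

No external torque acts about the common axis, so total angular momentum is conserved.
Taking A's sense as positive: L = (1.580)(6.60) + (1.160)(39.8) = 56.60 kg·m²·rad/s.
Combined I = 1.580 + 1.160 = 2.740 kg·m².
ω_f = L / I = 56.60 / 2.740 = 20.66 rad/s.

|ω_f| ≈ 20.7 rad/s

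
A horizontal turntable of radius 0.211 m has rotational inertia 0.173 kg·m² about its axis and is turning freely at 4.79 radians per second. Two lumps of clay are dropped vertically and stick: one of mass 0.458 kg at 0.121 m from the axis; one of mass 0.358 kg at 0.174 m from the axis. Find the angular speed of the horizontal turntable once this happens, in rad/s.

No external torque acts about the axis; L_before = L_after.
Added inertia Σmr² = (0.458)(0.121)² + (0.358)(0.174)² = 0.01754 kg·m²; I_f = 0.1730 + 0.01754 = 0.1905 kg·m².
ω_f = I_p ω_i / I_f = (0.1730)(4.79) / 0.1905 = 4.349 rad/s.

ω_f ≈ 4.35 rad/s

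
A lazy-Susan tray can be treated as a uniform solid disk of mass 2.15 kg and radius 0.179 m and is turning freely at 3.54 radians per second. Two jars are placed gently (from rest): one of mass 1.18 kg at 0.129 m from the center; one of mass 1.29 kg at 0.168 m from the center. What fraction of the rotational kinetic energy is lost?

No external torque acts about the center; L_before = L_after.
I_p = ½(2.15)(0.179)² = 0.03444 kg·m².
Added inertia Σmr² = (1.18)(0.129)² + (1.29)(0.168)² = 0.05605 kg·m²; I_f = 0.03444 + 0.05605 = 0.09049 kg·m².
ω_f = I_p ω_i / I_f = (0.03444)(3.54) / 0.09049 = 1.347 rad/s.
KE_i = ½(0.03444)(3.540 rad/s)² = 0.2158 J; KE_f = ½(0.09049)(1.347)² = 0.08215 J.
Fraction lost = 0.6194.

fraction ≈ 0.619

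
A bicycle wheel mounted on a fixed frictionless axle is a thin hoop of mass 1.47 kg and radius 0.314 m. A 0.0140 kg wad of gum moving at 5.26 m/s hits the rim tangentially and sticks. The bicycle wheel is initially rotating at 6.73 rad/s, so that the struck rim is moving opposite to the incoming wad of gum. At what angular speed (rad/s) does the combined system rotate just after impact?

|ω_f| ≈ 6.51 rad/s

About the axle the impulsive forces during the collision are internal, so angular momentum about that axis is conserved.
I_p = (1.47)(0.314)² = 0.1449 kg·m². Taking the sense of the wad of gum's angular momentum as positive, L_{wad} = m v R = (0.0140)(5.26)(0.314) = 0.02312 kg·m²/s.
L_i = −I_p ω_p + m v R = −(0.1449)(6.73) + 0.02312 = -0.9523 kg·m²/s.
After sticking, I_f = I_p + m R² = 0.1449 + (0.0140)(0.314)² = 0.1463 kg·m².
ω_f = L_i / I_f = -0.9523 / 0.1463 = -6.508 rad/s.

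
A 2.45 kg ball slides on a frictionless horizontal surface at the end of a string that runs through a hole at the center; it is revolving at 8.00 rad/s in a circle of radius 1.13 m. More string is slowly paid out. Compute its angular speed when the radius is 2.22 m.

ω₂ ≈ 2.07 rad/s

No torque about the axis ⇒ m r₁² ω₁ = m r₂² ω₂.
ω₂ = ω₁ (r₁/r₂)² = (8.00)(1.13/2.22)² = 2.073 rad/s.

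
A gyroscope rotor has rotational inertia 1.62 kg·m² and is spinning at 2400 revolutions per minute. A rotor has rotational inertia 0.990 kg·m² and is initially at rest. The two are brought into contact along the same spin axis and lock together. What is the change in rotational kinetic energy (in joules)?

ΔKE ≈ -19400 J

The coupling torques are internal; angular momentum about the shared axis is conserved.
Taking A's sense as positive: L = (1.620)(2400) = 3888 kg·m²·rpm.
Combined I = 1.620 + 0.9900 = 2.610 kg·m².
ω_f = L / I = 3888 / 2.610 = 1490 rpm.
KE_i = ½ΣIω² = 51160 J; KE_f = ½(2.610)(156.0)² = 31760 J.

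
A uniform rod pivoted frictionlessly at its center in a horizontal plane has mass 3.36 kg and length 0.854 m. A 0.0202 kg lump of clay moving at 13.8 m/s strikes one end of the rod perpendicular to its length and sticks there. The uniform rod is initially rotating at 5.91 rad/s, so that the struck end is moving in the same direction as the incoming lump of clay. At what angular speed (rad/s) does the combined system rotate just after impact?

The axle reaction passes through the pivot and exerts no torque about it; angular momentum about the pivot is conserved through the impact.
I_p = (1/12)(3.36)(0.854)² = 0.2042 kg·m². Taking the sense of the lump of clay's angular momentum as positive, L_{lump} = m v R = (0.0202)(13.8)(0.854/2) = 0.1190 kg·m²/s.
L_i = +I_p ω_p + m v R = +(0.2042)(5.91) + 0.1190 = 1.326 kg·m²/s.
After sticking, I_f = I_p + m R² = 0.2042 + (0.0202)(0.854/2)² = 0.2079 kg·m².
ω_f = L_i / I_f = 1.326 / 0.2079 = 6.378 rad/s.

|ω_f| ≈ 6.38 rad/s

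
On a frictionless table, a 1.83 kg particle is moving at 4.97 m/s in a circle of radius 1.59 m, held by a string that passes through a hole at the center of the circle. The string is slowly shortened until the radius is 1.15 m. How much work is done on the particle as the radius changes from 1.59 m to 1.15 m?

The only horizontal force on the mass is along the cord (radial), so it exerts no torque about the hole and angular momentum m v r is conserved.
v₂ = v₁ r₁ / r₂ = (4.97)(1.59) / (1.15) = 6.872 m/s.
W = ΔKE = ½m(v₂² − v₁²) = 20.60 J.

W ≈ 20.6 J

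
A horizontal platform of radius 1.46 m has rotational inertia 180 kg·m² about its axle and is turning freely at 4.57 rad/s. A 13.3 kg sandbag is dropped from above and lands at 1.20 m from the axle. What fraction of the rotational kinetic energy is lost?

fraction ≈ 0.0962

The added mass arrives with no angular momentum about the axle, and any external torque about the axle is negligible, so the system's angular momentum is conserved.
Added inertia Σmr² = (13.3)(1.20)² = 19.15 kg·m²; I_f = 180.0 + 19.15 = 199.2 kg·m².
ω_f = I_p ω_i / I_f = (180.0)(4.57) / 199.2 = 4.131 rad/s.
KE_i = ½(180.0)(4.570 rad/s)² = 1880 J; KE_f = ½(199.2)(4.131)² = 1699 J.
Fraction lost = 0.09617.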